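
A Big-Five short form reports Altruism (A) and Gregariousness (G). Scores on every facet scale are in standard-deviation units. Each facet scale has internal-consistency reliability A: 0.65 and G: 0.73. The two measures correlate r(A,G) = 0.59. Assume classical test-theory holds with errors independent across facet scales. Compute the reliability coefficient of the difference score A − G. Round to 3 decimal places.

Var(A−G) = 1 + 1 − 2·0.59 = 2 − 1.18 = 0.82.
Under uncorrelated errors the observed covariances equal the true-score covariances, so only the own-variance terms attenuate.
True-score variance = [0.65 + 0.73] − 1.18 = 1.38 − 1.18 = 0.2.
Reliability = 0.2 / 0.82 = 0.244.

0.244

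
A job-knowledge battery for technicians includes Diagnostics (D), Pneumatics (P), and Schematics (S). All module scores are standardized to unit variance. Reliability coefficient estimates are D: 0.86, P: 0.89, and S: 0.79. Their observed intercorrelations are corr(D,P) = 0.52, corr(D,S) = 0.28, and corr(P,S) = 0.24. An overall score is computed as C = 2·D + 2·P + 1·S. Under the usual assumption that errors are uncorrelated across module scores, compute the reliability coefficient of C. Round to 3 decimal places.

Var(C) = 2² + 2² + 1 + 2·[4·0.52 + 2·0.28 + 2·0.24] = 9 + 6.24 = 15.24.
With uncorrelated errors the cross-covariances are all true-score covariance, so they carry over unchanged; only the diagonal terms shrink to ρᵢσᵢ².
True-score variance = [2²·0.86 + 2²·0.89 + 0.79] + 6.24 = 7.79 + 6.24 = 14.03.
Reliability = 14.03 / 15.24 = 0.921.

0.921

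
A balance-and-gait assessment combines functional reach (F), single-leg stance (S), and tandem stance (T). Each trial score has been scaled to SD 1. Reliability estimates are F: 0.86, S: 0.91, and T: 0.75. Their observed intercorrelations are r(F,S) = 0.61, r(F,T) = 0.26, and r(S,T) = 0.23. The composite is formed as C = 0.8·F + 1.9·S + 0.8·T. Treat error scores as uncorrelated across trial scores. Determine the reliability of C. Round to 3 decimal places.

0.926

Var(C) = 0.8² + 1.9² + 0.8² + 2·[1.52·0.61 + 0.64·0.26 + 1.52·0.23] = 4.89 + 2.8864 = 7.7764.
Because errors are independent across components, Cov(Tᵢ,Tⱼ) = Cov(Xᵢ,Xⱼ); the off-diagonal part of the true-score variance is the same as above.
True-score variance = [0.8²·0.86 + 1.9²·0.91 + 0.8²·0.75] + 2.8864 = 4.3155 + 2.8864 = 7.2019.
Reliability = 7.2019 / 7.7764 = 0.926.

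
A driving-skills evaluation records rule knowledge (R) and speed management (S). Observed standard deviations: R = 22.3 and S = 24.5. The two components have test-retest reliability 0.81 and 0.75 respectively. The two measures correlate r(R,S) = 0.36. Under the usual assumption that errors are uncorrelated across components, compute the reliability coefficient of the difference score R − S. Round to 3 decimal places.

Var(R−S) = 22.3² + 24.5² − 2·22.3·24.5·0.36 = 1097.54 − 393.372 = 704.168.
Under uncorrelated errors the observed covariances equal the true-score covariances, so only the own-variance terms attenuate.
True-score variance = [22.3²·0.81 + 24.5²·0.75] − 393.372 = 852.992 − 393.372 = 459.62.
Reliability = 459.62 / 704.168 = 0.653.

0.653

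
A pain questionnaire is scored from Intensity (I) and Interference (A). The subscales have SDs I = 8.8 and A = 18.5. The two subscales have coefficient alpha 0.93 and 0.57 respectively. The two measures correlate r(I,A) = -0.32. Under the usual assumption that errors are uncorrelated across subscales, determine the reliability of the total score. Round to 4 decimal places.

Var(I+A) = 8.8² + 18.5² + 2·[8.8·18.5·(-0.32)] = 419.69 − 104.192 = 315.498.
Under uncorrelated errors the observed covariances equal the true-score covariances, so only the own-variance terms attenuate.
True-score variance = [8.8²·0.93 + 18.5²·0.57] − 104.192 = 267.102 − 104.192 = 162.91.
Reliability = 162.91 / 315.498 = 0.5164.

0.5164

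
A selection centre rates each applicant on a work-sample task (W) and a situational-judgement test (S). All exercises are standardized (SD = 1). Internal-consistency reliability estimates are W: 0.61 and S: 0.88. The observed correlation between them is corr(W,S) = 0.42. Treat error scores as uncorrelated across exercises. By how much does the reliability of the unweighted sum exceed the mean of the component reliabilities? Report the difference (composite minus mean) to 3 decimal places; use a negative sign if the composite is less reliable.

0.075

Var(sum) = 2 + 0.84 = 2.84; true-score variance = 1.49 + 0.84 = 2.33; composite reliability = 0.8204.
Mean component reliability = 0.7450.
Difference = 0.8204 − 0.7450 = 0.075.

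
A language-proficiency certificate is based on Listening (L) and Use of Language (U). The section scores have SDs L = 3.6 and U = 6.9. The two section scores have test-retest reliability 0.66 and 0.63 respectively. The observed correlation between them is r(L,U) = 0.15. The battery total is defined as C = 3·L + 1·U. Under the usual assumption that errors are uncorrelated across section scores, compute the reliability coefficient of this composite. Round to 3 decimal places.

Var(C) = 3²·3.6² + 6.9² + 2·[3·3.6·6.9·0.15] = 164.25 + 22.356 = 186.606.
Under uncorrelated errors the observed covariances equal the true-score covariances, so only the own-variance terms attenuate.
True-score variance = [3²·3.6²·0.66 + 6.9²·0.63] + 22.356 = 106.977 + 22.356 = 129.333.
Reliability = 129.333 / 186.606 = 0.693.

0.693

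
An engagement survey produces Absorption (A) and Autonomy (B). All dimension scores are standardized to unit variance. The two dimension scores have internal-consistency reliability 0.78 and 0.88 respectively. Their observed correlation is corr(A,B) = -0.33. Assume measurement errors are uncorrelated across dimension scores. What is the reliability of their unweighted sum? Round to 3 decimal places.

Var(A+B) = 2 + 2·[(-0.33)] = 2 − 0.66 = 1.34.
Because errors are independent across components, Cov(Tᵢ,Tⱼ) = Cov(Xᵢ,Xⱼ); the off-diagonal part of the true-score variance is the same as above.
True-score variance = [0.78 + 0.88] − 0.66 = 1.66 − 0.66 = 1.
Reliability = 1 / 1.34 = 0.746.

0.746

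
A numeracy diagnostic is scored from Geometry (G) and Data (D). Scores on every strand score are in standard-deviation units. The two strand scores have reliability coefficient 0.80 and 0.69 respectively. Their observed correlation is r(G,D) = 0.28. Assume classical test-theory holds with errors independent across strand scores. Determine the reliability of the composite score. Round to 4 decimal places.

0.8008

Var(G+D) = 2 + 2·[0.28] = 2 + 0.56 = 2.56.
Under uncorrelated errors the observed covariances equal the true-score covariances, so only the own-variance terms attenuate.
True-score variance = [0.80 + 0.69] + 0.56 = 1.49 + 0.56 = 2.05.
Reliability = 2.05 / 2.56 = 0.8008.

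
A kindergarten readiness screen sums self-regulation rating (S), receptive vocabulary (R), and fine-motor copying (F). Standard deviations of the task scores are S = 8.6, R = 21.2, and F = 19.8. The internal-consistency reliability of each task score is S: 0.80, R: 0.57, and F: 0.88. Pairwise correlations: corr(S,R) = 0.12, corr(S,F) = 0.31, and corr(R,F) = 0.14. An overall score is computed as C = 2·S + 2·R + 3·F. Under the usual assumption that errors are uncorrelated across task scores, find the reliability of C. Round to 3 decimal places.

Var(C) = 2²·8.6² + 2²·21.2² + 3²·19.8² + 2·[4·8.6·21.2·0.12 + 6·8.6·19.8·0.31 + 6·21.2·19.8·0.14] = 5621.96 + 1513.67 = 7135.63.
Because errors are independent across components, Cov(Tᵢ,Tⱼ) = Cov(Xᵢ,Xⱼ); the off-diagonal part of the true-score variance is the same as above.
True-score variance = [2²·8.6²·0.80 + 2²·21.2²·0.57 + 3²·19.8²·0.88] + 1513.67 = 4366.35 + 1513.67 = 5880.02.
Reliability = 5880.02 / 7135.63 = 0.824.

0.824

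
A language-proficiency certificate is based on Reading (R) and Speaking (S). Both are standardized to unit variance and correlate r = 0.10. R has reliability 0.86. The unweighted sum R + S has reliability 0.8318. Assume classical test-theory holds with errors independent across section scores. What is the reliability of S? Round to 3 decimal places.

Var(R+S) = 2 + 2·0.10 = 2.200.
True-score variance = ρ_R + ρ_S + 2·0.10, so 0.8318 = (0.86 + ρ_S + 0.20) / 2.200.
ρ_S = 0.8318·2.200 − 0.86 − 0.20 = 0.770.

0.770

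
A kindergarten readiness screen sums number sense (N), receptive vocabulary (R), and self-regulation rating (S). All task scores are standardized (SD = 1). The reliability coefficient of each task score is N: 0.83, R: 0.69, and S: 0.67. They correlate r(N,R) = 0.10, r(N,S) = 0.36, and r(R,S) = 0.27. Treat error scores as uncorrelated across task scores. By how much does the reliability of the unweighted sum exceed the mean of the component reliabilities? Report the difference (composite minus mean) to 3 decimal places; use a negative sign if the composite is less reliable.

0.088

Var(sum) = 3 + 1.46 = 4.46; true-score variance = 2.19 + 1.46 = 3.65; composite reliability = 0.8184.
Mean component reliability = 0.7300.
Difference = 0.8184 − 0.7300 = 0.088.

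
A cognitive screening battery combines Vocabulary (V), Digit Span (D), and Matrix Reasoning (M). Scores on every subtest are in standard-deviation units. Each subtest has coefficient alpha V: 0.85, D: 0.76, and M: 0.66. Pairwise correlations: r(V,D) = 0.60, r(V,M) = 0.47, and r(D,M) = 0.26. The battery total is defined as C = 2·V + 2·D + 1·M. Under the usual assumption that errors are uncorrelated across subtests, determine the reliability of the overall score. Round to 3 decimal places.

Var(C) = 2² + 2² + 1 + 2·[4·0.60 + 2·0.47 + 2·0.26] = 9 + 7.72 = 16.72.
With uncorrelated errors the cross-covariances are all true-score covariance, so they carry over unchanged; only the diagonal terms shrink to ρᵢσᵢ².
True-score variance = [2²·0.85 + 2²·0.76 + 0.66] + 7.72 = 7.1 + 7.72 = 14.82.
Reliability = 14.82 / 16.72 = 0.886.

0.886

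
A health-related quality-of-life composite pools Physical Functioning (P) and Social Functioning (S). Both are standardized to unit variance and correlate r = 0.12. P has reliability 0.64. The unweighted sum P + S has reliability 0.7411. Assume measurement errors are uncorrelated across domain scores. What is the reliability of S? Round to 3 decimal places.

Var(P+S) = 2 + 2·0.12 = 2.240.
True-score variance = ρ_P + ρ_S + 2·0.12, so 0.7411 = (0.64 + ρ_S + 0.24) / 2.240.
ρ_S = 0.7411·2.240 − 0.64 − 0.24 = 0.780.

0.780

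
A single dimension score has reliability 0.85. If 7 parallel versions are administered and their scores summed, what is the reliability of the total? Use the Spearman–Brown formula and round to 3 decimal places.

ρ_k = kρ / (1 + (k−1)ρ) = 7·0.85 / (1 + 6·0.85) = 5.950 / 6.100 = 0.975.

0.975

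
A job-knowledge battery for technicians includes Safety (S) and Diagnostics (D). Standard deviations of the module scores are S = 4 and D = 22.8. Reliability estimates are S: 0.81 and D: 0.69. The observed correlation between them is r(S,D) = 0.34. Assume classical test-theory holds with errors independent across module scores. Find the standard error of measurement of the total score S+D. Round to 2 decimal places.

12.81

Var(total) = 535.84 + 62.016 = 597.856.
True-score variance = 371.65 + 62.016 = 433.666, so reliability = 0.7254.
Error variance = 597.856 − 433.666 = 164.19; SEM = √164.19 = 12.81.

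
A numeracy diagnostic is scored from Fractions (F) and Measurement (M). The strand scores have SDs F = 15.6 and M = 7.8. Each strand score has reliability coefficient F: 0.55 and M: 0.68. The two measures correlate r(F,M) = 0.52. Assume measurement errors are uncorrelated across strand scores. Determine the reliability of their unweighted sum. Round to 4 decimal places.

Var(F+M) = 15.6² + 7.8² + 2·[15.6·7.8·0.52] = 304.2 + 126.547 = 430.747.
Under uncorrelated errors the observed covariances equal the true-score covariances, so only the own-variance terms attenuate.
True-score variance = [15.6²·0.55 + 7.8²·0.68] + 126.547 = 175.219 + 126.547 = 301.766.
Reliability = 301.766 / 430.747 = 0.7006.

0.7006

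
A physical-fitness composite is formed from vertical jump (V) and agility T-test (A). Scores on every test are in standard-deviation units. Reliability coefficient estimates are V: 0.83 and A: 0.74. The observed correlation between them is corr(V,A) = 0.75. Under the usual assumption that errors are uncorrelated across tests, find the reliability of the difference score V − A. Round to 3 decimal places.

Var(V−A) = 1 + 1 − 2·0.75 = 2 − 1.5 = 0.5.
Under uncorrelated errors the observed covariances equal the true-score covariances, so only the own-variance terms attenuate.
True-score variance = [0.83 + 0.74] − 1.5 = 1.57 − 1.5 = 0.07.
Reliability = 0.07 / 0.5 = 0.140.

0.140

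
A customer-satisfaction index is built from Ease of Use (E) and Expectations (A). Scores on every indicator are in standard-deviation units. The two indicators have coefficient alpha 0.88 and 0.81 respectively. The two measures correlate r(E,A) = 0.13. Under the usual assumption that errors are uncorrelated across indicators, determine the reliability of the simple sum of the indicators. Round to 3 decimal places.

Var(E+A) = 2 + 2·[0.13] = 2 + 0.26 = 2.26.
With uncorrelated errors the cross-covariances are all true-score covariance, so they carry over unchanged; only the diagonal terms shrink to ρᵢσᵢ².
True-score variance = [0.88 + 0.81] + 0.26 = 1.69 + 0.26 = 1.95.
Reliability = 1.95 / 2.26 = 0.863.

0.863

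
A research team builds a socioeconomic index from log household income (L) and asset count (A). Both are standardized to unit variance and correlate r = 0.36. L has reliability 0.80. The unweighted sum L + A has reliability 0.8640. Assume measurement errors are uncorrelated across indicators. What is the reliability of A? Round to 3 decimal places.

0.830

Var(L+A) = 2 + 2·0.36 = 2.720.
True-score variance = ρ_L + ρ_A + 2·0.36, so 0.8640 = (0.80 + ρ_A + 0.72) / 2.720.
ρ_A = 0.8640·2.720 − 0.80 − 0.72 = 0.830.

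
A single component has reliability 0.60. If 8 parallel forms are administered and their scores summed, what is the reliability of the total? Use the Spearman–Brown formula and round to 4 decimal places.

0.9231

ρ_k = kρ / (1 + (k−1)ρ) = 8·0.60 / (1 + 7·0.60) = 4.800 / 5.200 = 0.9231.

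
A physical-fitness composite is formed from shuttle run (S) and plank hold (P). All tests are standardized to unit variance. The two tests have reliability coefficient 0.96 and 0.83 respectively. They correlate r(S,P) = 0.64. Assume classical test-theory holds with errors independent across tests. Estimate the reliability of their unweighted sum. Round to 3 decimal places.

0.936

Var(S+P) = 2 + 2·[0.64] = 2 + 1.28 = 3.28.
Under uncorrelated errors the observed covariances equal the true-score covariances, so only the own-variance terms attenuate.
True-score variance = [0.96 + 0.83] + 1.28 = 1.79 + 1.28 = 3.07.
Reliability = 3.07 / 3.28 = 0.936.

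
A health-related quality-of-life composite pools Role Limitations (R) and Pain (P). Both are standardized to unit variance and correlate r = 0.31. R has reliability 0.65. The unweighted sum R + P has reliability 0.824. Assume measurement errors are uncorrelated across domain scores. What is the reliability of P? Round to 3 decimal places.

Var(R+P) = 2 + 2·0.31 = 2.620.
True-score variance = ρ_R + ρ_P + 2·0.31, so 0.824 = (0.65 + ρ_P + 0.62) / 2.620.
ρ_P = 0.824·2.620 − 0.65 − 0.62 = 0.889.

0.889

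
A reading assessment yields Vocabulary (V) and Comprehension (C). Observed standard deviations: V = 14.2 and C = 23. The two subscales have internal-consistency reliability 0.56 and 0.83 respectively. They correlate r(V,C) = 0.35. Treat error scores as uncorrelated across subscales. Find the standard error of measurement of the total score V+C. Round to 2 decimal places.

13.37

Var(total) = 730.64 + 228.62 = 959.26.
True-score variance = 551.988 + 228.62 = 780.608, so reliability = 0.8138.
Error variance = 959.26 − 780.608 = 178.652; SEM = √178.652 = 13.37.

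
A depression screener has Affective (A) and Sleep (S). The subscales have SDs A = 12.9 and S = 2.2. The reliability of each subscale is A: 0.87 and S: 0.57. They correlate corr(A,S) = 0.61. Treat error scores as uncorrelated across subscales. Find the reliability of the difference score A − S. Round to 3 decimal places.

Var(A−S) = 12.9² + 2.2² − 2·12.9·2.2·0.61 = 171.25 − 34.6236 = 136.626.
Under uncorrelated errors the observed covariances equal the true-score covariances, so only the own-variance terms attenuate.
True-score variance = [12.9²·0.87 + 2.2²·0.57] − 34.6236 = 147.536 − 34.6236 = 112.912.
Reliability = 112.912 / 136.626 = 0.826.

0.826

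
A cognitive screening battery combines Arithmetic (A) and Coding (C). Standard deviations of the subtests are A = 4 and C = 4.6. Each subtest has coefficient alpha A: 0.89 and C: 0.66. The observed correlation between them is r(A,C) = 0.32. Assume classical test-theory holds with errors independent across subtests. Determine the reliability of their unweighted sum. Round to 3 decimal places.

0.817

Var(A+C) = 4² + 4.6² + 2·[4·4.6·0.32] = 37.16 + 11.776 = 48.936.
With uncorrelated errors the cross-covariances are all true-score covariance, so they carry over unchanged; only the diagonal terms shrink to ρᵢσᵢ².
True-score variance = [4²·0.89 + 4.6²·0.66] + 11.776 = 28.2056 + 11.776 = 39.9816.
Reliability = 39.9816 / 48.936 = 0.817.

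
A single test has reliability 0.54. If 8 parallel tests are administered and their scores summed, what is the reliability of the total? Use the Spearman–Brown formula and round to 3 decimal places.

ρ_k = kρ / (1 + (k−1)ρ) = 8·0.54 / (1 + 7·0.54) = 4.320 / 4.780 = 0.904.

0.904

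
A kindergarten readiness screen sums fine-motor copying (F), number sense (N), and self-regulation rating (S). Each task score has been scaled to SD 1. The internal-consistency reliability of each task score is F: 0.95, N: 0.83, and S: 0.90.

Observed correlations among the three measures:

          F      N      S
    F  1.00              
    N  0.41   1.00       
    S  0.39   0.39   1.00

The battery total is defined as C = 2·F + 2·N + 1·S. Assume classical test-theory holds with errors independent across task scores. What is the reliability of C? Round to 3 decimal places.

0.936

Var(C) = 2² + 2² + 1 + 2·[4·0.41 + 2·0.39 + 2·0.39] = 9 + 6.4 = 15.4.
Under uncorrelated errors the observed covariances equal the true-score covariances, so only the own-variance terms attenuate.
True-score variance = [2²·0.95 + 2²·0.83 + 0.90] + 6.4 = 8.02 + 6.4 = 14.42.
Reliability = 14.42 / 15.4 = 0.936.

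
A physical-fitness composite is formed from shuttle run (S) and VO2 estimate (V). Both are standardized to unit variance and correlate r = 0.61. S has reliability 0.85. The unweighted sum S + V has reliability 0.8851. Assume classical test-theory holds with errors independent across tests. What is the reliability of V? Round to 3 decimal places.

0.780

Var(S+V) = 2 + 2·0.61 = 3.220.
True-score variance = ρ_S + ρ_V + 2·0.61, so 0.8851 = (0.85 + ρ_V + 1.22) / 3.220.
ρ_V = 0.8851·3.220 − 0.85 − 1.22 = 0.780.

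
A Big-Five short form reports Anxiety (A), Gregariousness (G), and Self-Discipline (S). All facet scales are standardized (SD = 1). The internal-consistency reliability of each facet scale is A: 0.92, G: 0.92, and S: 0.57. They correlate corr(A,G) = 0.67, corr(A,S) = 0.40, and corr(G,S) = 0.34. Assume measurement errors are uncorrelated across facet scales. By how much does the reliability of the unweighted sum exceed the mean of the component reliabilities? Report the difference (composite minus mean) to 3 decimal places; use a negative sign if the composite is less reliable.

Var(sum) = 3 + 2.82 = 5.82; true-score variance = 2.41 + 2.82 = 5.23; composite reliability = 0.8986.
Mean component reliability = 0.8033.
Difference = 0.8986 − 0.8033 = 0.095.

0.095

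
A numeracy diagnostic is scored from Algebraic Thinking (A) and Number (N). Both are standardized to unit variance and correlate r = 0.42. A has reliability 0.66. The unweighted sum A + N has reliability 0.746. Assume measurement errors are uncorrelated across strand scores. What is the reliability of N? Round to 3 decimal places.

Var(A+N) = 2 + 2·0.42 = 2.840.
True-score variance = ρ_A + ρ_N + 2·0.42, so 0.746 = (0.66 + ρ_N + 0.84) / 2.840.
ρ_N = 0.746·2.840 − 0.66 − 0.84 = 0.619.

0.619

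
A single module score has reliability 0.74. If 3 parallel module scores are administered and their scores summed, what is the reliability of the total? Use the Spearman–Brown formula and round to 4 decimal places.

ρ_k = kρ / (1 + (k−1)ρ) = 3·0.74 / (1 + 2·0.74) = 2.220 / 2.480 = 0.8952.

0.8952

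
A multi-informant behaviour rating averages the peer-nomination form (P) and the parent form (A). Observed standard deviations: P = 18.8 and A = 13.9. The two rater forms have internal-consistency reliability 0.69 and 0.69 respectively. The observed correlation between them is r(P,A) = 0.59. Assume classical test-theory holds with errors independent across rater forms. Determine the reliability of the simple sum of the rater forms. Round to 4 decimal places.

Var(P+A) = 18.8² + 13.9² + 2·[18.8·13.9·0.59] = 546.65 + 308.358 = 855.008.
With uncorrelated errors the cross-covariances are all true-score covariance, so they carry over unchanged; only the diagonal terms shrink to ρᵢσᵢ².
True-score variance = [18.8²·0.69 + 13.9²·0.69] + 308.358 = 377.188 + 308.358 = 685.546.
Reliability = 685.546 / 855.008 = 0.8018.

0.8018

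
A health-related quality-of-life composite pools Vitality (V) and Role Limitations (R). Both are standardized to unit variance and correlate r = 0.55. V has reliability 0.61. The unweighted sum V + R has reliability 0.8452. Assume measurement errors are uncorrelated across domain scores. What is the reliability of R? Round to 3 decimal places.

Var(V+R) = 2 + 2·0.55 = 3.100.
True-score variance = ρ_V + ρ_R + 2·0.55, so 0.8452 = (0.61 + ρ_R + 1.10) / 3.100.
ρ_R = 0.8452·3.100 − 0.61 − 1.10 = 0.910.

0.910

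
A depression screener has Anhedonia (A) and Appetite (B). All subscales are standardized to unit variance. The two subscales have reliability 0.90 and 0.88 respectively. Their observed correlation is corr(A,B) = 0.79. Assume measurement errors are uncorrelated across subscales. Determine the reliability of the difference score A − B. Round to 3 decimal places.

Var(A−B) = 1 + 1 − 2·0.79 = 2 − 1.58 = 0.42.
With uncorrelated errors the cross-covariances are all true-score covariance, so they carry over unchanged; only the diagonal terms shrink to ρᵢσᵢ².
True-score variance = [0.90 + 0.88] − 1.58 = 1.78 − 1.58 = 0.2.
Reliability = 0.2 / 0.42 = 0.476.

0.476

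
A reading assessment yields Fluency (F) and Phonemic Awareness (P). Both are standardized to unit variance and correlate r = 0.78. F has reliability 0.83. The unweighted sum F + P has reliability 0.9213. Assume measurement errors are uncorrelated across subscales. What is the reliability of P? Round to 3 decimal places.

Var(F+P) = 2 + 2·0.78 = 3.560.
True-score variance = ρ_F + ρ_P + 2·0.78, so 0.9213 = (0.83 + ρ_P + 1.56) / 3.560.
ρ_P = 0.9213·3.560 − 0.83 − 1.56 = 0.890.

0.890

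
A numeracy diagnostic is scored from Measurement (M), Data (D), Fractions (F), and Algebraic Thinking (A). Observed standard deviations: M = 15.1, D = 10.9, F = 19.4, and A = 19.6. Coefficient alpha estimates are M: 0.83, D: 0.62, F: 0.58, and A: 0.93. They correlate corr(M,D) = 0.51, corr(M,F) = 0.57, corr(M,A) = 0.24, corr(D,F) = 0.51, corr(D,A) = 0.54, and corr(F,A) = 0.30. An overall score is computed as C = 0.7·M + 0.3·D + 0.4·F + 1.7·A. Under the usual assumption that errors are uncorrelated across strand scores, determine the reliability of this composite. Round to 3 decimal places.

Var(C) = 0.7²·15.1² + 0.3²·10.9² + 0.4²·19.4² + 1.7²·19.6² + 2·[0.21·15.1·10.9·0.51 + 0.28·15.1·19.4·0.57 + 1.19·15.1·19.6·0.24 + 0.12·10.9·19.4·0.51 + 0.51·10.9·19.6·0.54 + 0.68·19.4·19.6·0.30] = 1292.86 + 596.508 = 1889.37.
Because errors are independent across components, Cov(Tᵢ,Tⱼ) = Cov(Xᵢ,Xⱼ); the off-diagonal part of the true-score variance is the same as above.
True-score variance = [0.7²·15.1²·0.83 + 0.3²·10.9²·0.62 + 0.4²·19.4²·0.58 + 1.7²·19.6²·0.93] + 596.508 = 1166.79 + 596.508 = 1763.3.
Reliability = 1763.3 / 1889.37 = 0.933.

0.933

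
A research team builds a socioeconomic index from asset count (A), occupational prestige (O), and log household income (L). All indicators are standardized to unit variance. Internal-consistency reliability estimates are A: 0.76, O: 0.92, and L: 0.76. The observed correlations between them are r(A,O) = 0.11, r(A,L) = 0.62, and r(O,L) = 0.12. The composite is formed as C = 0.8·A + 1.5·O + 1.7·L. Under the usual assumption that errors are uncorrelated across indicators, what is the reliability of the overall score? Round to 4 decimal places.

Var(C) = 0.8² + 1.5² + 1.7² + 2·[1.2·0.11 + 1.36·0.62 + 2.55·0.12] = 5.78 + 2.5624 = 8.3424.
Because errors are independent across components, Cov(Tᵢ,Tⱼ) = Cov(Xᵢ,Xⱼ); the off-diagonal part of the true-score variance is the same as above.
True-score variance = [0.8²·0.76 + 1.5²·0.92 + 1.7²·0.76] + 2.5624 = 4.7528 + 2.5624 = 7.3152.
Reliability = 7.3152 / 8.3424 = 0.8769.

0.8769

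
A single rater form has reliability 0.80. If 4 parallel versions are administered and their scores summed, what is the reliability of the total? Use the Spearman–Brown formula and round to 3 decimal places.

ρ_k = kρ / (1 + (k−1)ρ) = 4·0.80 / (1 + 3·0.80) = 3.200 / 3.400 = 0.941.

0.941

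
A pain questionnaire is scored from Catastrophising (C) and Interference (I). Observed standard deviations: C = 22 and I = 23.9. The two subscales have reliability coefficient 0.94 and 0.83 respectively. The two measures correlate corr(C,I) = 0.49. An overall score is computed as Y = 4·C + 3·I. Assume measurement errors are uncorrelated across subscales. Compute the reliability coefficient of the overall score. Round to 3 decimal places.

Var(Y) = 4²·22² + 3²·23.9² + 2·[12·22·23.9·0.49] = 12884.9 + 6183.41 = 19068.3.
Because errors are independent across components, Cov(Tᵢ,Tⱼ) = Cov(Xᵢ,Xⱼ); the off-diagonal part of the true-score variance is the same as above.
True-score variance = [4²·22²·0.94 + 3²·23.9²·0.83] + 6183.41 = 11546.3 + 6183.41 = 17729.7.
Reliability = 17729.7 / 19068.3 = 0.930.

0.930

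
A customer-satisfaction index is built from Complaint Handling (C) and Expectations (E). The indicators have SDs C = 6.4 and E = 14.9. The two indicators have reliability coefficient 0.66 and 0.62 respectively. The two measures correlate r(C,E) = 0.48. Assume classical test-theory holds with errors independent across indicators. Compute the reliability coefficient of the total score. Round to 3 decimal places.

0.723

Var(C+E) = 6.4² + 14.9² + 2·[6.4·14.9·0.48] = 262.97 + 91.5456 = 354.516.
Under uncorrelated errors the observed covariances equal the true-score covariances, so only the own-variance terms attenuate.
True-score variance = [6.4²·0.66 + 14.9²·0.62] + 91.5456 = 164.68 + 91.5456 = 256.225.
Reliability = 256.225 / 354.516 = 0.723.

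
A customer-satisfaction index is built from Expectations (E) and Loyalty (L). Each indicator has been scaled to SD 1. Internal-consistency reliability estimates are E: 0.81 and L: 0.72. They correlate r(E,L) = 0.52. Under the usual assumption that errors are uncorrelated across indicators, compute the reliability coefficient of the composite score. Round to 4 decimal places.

Var(E+L) = 2 + 2·[0.52] = 2 + 1.04 = 3.04.
With uncorrelated errors the cross-covariances are all true-score covariance, so they carry over unchanged; only the diagonal terms shrink to ρᵢσᵢ².
True-score variance = [0.81 + 0.72] + 1.04 = 1.53 + 1.04 = 2.57.
Reliability = 2.57 / 3.04 = 0.8454.

0.8454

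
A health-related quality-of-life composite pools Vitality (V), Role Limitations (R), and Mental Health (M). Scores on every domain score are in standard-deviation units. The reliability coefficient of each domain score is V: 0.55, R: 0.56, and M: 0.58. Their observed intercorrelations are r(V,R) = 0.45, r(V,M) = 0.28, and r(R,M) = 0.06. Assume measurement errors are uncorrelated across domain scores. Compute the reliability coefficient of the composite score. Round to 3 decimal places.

Var(V+R+M) = 3 + 2·[0.45 + 0.28 + 0.06] = 3 + 1.58 = 4.58.
Because errors are independent across components, Cov(Tᵢ,Tⱼ) = Cov(Xᵢ,Xⱼ); the off-diagonal part of the true-score variance is the same as above.
True-score variance = [0.55 + 0.56 + 0.58] + 1.58 = 1.69 + 1.58 = 3.27.
Reliability = 3.27 / 4.58 = 0.714.

0.714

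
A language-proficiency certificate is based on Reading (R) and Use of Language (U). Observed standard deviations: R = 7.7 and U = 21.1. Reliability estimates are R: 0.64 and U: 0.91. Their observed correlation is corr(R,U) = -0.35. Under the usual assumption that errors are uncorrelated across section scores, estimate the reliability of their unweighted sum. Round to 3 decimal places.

0.843

Var(R+U) = 7.7² + 21.1² + 2·[7.7·21.1·(-0.35)] = 504.5 − 113.729 = 390.771.
Because errors are independent across components, Cov(Tᵢ,Tⱼ) = Cov(Xᵢ,Xⱼ); the off-diagonal part of the true-score variance is the same as above.
True-score variance = [7.7²·0.64 + 21.1²·0.91] − 113.729 = 443.087 − 113.729 = 329.358.
Reliability = 329.358 / 390.771 = 0.843.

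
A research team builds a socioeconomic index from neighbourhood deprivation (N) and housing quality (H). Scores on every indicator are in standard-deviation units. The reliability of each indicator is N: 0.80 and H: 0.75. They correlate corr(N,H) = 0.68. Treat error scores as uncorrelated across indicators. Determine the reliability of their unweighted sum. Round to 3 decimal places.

0.866

Var(N+H) = 2 + 2·[0.68] = 2 + 1.36 = 3.36.
Because errors are independent across components, Cov(Tᵢ,Tⱼ) = Cov(Xᵢ,Xⱼ); the off-diagonal part of the true-score variance is the same as above.
True-score variance = [0.80 + 0.75] + 1.36 = 1.55 + 1.36 = 2.91.
Reliability = 2.91 / 3.36 = 0.866.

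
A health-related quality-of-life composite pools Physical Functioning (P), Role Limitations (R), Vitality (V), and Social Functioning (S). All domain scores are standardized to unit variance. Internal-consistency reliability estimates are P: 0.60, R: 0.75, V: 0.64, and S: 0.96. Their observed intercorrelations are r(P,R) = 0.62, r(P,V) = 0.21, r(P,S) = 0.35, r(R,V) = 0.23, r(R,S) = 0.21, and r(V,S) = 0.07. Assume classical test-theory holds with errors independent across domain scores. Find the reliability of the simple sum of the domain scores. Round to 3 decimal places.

0.858

Var(P+R+V+S) = 4 + 2·[0.62 + 0.21 + 0.35 + 0.23 + 0.21 + 0.07] = 4 + 3.38 = 7.38.
With uncorrelated errors the cross-covariances are all true-score covariance, so they carry over unchanged; only the diagonal terms shrink to ρᵢσᵢ².
True-score variance = [0.60 + 0.75 + 0.64 + 0.96] + 3.38 = 2.95 + 3.38 = 6.33.
Reliability = 6.33 / 7.38 = 0.858.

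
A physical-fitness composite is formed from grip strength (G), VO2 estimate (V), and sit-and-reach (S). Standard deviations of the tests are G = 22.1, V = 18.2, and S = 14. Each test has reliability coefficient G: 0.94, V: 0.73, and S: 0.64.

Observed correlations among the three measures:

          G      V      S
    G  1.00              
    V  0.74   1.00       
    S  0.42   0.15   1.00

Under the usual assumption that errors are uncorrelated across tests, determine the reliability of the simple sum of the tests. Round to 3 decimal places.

0.903

Var(G+V+S) = 22.1² + 18.2² + 14² + 2·[22.1·18.2·0.74 + 22.1·14·0.42 + 18.2·14·0.15] = 1015.65 + 931.622 = 1947.27.
With uncorrelated errors the cross-covariances are all true-score covariance, so they carry over unchanged; only the diagonal terms shrink to ρᵢσᵢ².
True-score variance = [22.1²·0.94 + 18.2²·0.73 + 14²·0.64] + 931.622 = 826.351 + 931.622 = 1757.97.
Reliability = 1757.97 / 1947.27 = 0.903.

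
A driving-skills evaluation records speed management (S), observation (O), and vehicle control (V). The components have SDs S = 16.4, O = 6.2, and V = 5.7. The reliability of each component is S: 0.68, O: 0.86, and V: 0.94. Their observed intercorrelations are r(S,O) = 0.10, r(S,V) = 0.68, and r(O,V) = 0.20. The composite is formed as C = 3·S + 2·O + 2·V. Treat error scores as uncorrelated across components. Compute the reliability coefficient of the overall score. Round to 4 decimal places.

Var(C) = 3²·16.4² + 2²·6.2² + 2²·5.7² + 2·[6·16.4·6.2·0.10 + 6·16.4·5.7·0.68 + 4·6.2·5.7·0.20] = 2704.36 + 941.357 = 3645.72.
Under uncorrelated errors the observed covariances equal the true-score covariances, so only the own-variance terms attenuate.
True-score variance = [3²·16.4²·0.68 + 2²·6.2²·0.86 + 2²·5.7²·0.94] + 941.357 = 1900.43 + 941.357 = 2841.79.
Reliability = 2841.79 / 3645.72 = 0.7795.

0.7795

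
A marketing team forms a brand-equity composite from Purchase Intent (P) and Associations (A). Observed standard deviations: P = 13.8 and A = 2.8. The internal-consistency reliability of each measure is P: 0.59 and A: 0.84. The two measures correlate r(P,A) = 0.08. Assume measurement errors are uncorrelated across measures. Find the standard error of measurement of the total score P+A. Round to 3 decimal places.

8.907

Var(total) = 198.28 + 6.1824 = 204.462.
True-score variance = 118.945 + 6.1824 = 125.128, so reliability = 0.6120.
Error variance = 204.462 − 125.128 = 79.3348; SEM = √79.3348 = 8.907.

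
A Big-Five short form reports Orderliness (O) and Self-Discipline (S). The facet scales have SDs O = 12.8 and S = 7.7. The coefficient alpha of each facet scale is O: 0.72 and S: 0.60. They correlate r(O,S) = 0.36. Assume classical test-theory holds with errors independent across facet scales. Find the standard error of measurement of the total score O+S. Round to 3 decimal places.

8.342

Var(total) = 223.13 + 70.9632 = 294.093.
True-score variance = 153.539 + 70.9632 = 224.502, so reliability = 0.7634.
Error variance = 294.093 − 224.502 = 69.5912; SEM = √69.5912 = 8.342.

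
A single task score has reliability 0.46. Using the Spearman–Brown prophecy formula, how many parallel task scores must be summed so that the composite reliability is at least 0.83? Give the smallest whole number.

6

k ≥ ρ*(1−ρ₁)/(ρ₁(1−ρ*)) = 0.83·0.54 / (0.46·0.17) = 5.731.
Smallest integer k = 6.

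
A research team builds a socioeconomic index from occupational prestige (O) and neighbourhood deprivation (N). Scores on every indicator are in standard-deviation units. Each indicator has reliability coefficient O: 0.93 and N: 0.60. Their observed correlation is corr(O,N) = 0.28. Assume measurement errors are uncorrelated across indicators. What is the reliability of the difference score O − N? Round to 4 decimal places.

Var(O−N) = 1 + 1 − 2·0.28 = 2 − 0.56 = 1.44.
Because errors are independent across components, Cov(Tᵢ,Tⱼ) = Cov(Xᵢ,Xⱼ); the off-diagonal part of the true-score variance is the same as above.
True-score variance = [0.93 + 0.60] − 0.56 = 1.53 − 0.56 = 0.97.
Reliability = 0.97 / 1.44 = 0.6736.

0.6736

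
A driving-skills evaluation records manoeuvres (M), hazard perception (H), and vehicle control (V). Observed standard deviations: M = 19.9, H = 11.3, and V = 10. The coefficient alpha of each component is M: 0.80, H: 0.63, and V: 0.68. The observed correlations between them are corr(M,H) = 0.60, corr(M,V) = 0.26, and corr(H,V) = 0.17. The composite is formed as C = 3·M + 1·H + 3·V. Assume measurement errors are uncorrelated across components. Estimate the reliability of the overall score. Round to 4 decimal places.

0.8375

Var(C) = 3²·19.9² + 11.3² + 3²·10² + 2·[3·19.9·11.3·0.60 + 9·19.9·10·0.26 + 3·11.3·10·0.17] = 4591.78 + 1856.11 = 6447.89.
Because errors are independent across components, Cov(Tᵢ,Tⱼ) = Cov(Xᵢ,Xⱼ); the off-diagonal part of the true-score variance is the same as above.
True-score variance = [3²·19.9²·0.80 + 11.3²·0.63 + 3²·10²·0.68] + 1856.11 = 3543.72 + 1856.11 = 5399.83.
Reliability = 5399.83 / 6447.89 = 0.8375.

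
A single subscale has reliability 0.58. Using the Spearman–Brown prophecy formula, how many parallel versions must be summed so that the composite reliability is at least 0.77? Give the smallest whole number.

3

k ≥ ρ*(1−ρ₁)/(ρ₁(1−ρ*)) = 0.77·0.42 / (0.58·0.23) = 2.424.
Smallest integer k = 3.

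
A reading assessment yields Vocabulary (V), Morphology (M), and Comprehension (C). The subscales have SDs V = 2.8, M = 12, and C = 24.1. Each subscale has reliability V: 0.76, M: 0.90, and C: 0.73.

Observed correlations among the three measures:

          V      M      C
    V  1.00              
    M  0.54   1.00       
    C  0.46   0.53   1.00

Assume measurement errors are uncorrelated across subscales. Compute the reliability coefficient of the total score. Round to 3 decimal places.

0.848

Var(V+M+C) = 2.8² + 12² + 24.1² + 2·[2.8·12·0.54 + 2.8·24.1·0.46 + 12·24.1·0.53] = 732.65 + 404.922 = 1137.57.
With uncorrelated errors the cross-covariances are all true-score covariance, so they carry over unchanged; only the diagonal terms shrink to ρᵢσᵢ².
True-score variance = [2.8²·0.76 + 12²·0.90 + 24.1²·0.73] + 404.922 = 559.55 + 404.922 = 964.471.
Reliability = 964.471 / 1137.57 = 0.848.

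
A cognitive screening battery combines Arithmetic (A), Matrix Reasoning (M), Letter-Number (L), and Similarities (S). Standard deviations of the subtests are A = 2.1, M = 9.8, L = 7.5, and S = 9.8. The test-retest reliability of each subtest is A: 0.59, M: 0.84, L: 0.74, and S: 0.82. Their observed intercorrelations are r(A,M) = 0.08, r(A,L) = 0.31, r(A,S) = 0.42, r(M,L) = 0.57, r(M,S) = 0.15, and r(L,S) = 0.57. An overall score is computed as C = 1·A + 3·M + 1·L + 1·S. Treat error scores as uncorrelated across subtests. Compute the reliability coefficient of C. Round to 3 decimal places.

0.884

Var(C) = 2.1² + 3²·9.8² + 7.5² + 9.8² + 2·[3·2.1·9.8·0.08 + 2.1·7.5·0.31 + 2.1·9.8·0.42 + 3·9.8·7.5·0.57 + 3·9.8·9.8·0.15 + 7.5·9.8·0.57] = 1021.06 + 458.527 = 1479.59.
Because errors are independent across components, Cov(Tᵢ,Tⱼ) = Cov(Xᵢ,Xⱼ); the off-diagonal part of the true-score variance is the same as above.
True-score variance = [2.1²·0.59 + 3²·9.8²·0.84 + 7.5²·0.74 + 9.8²·0.82] + 458.527 = 849.042 + 458.527 = 1307.57.
Reliability = 1307.57 / 1479.59 = 0.884.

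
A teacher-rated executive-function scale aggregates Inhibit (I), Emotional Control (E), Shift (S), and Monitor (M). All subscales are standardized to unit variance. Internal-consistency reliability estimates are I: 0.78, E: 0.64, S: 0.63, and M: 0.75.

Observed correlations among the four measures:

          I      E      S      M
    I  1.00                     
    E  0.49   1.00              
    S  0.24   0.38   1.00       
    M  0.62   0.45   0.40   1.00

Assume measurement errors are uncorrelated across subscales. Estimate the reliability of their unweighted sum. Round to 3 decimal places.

Var(I+E+S+M) = 4 + 2·[0.49 + 0.24 + 0.62 + 0.38 + 0.45 + 0.40] = 4 + 5.16 = 9.16.
Under uncorrelated errors the observed covariances equal the true-score covariances, so only the own-variance terms attenuate.
True-score variance = [0.78 + 0.64 + 0.63 + 0.75] + 5.16 = 2.8 + 5.16 = 7.96.
Reliability = 7.96 / 9.16 = 0.869.

0.869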